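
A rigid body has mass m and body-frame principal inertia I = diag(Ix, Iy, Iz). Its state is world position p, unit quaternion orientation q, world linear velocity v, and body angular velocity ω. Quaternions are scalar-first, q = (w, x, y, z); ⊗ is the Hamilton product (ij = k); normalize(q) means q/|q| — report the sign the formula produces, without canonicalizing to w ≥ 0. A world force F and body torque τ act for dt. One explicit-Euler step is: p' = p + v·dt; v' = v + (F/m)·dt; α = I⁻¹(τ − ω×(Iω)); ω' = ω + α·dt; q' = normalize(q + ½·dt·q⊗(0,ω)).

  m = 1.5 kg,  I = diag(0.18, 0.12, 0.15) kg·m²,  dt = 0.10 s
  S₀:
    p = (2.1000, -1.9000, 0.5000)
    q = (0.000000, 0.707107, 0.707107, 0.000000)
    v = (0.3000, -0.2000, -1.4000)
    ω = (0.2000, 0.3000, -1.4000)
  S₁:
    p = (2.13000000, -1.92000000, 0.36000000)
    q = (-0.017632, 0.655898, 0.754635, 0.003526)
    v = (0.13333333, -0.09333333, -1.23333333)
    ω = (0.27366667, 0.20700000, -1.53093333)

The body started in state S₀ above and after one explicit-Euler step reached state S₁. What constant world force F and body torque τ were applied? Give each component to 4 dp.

F = (-2.5000, 1.6000, 2.5000)
τ = (0.1200, -0.1200, -0.2000)

Δv = v₁−v₀ = (-0.16666667, 0.10666667, 0.16666667)
m·(v₁−v₀)/dt = (-2.5000, 1.6000, 2.5000)
Δω = ω₁−ω₀ = (0.07366667, -0.09300000, -0.13093333)
gyro term ω₀×Iω₀ = (-0.0126, -0.0084, -0.0036)
applied torque τ = (0.1200, -0.1200, -0.2000)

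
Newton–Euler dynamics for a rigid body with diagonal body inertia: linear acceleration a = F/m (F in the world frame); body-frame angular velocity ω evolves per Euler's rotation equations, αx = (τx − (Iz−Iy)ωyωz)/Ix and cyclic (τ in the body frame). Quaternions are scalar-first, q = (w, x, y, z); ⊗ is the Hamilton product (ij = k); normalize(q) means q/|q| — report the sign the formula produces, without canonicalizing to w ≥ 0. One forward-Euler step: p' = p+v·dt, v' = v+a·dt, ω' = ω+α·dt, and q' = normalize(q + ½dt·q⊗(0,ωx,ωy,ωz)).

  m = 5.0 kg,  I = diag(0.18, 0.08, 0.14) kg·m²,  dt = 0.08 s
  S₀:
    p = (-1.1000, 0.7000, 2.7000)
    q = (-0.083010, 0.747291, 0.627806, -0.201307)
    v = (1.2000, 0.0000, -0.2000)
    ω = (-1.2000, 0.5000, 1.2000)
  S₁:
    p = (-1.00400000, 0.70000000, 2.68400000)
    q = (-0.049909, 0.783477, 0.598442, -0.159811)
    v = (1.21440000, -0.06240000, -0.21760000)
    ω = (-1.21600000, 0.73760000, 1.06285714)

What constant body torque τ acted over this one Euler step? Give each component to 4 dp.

τ = (0.0000, 0.1800, -0.1800)

ω₁ − ω₀ = (-0.01600000, 0.23760000, -0.13714286)
I·α + gyro = (0.0000, 0.1800, -0.1800)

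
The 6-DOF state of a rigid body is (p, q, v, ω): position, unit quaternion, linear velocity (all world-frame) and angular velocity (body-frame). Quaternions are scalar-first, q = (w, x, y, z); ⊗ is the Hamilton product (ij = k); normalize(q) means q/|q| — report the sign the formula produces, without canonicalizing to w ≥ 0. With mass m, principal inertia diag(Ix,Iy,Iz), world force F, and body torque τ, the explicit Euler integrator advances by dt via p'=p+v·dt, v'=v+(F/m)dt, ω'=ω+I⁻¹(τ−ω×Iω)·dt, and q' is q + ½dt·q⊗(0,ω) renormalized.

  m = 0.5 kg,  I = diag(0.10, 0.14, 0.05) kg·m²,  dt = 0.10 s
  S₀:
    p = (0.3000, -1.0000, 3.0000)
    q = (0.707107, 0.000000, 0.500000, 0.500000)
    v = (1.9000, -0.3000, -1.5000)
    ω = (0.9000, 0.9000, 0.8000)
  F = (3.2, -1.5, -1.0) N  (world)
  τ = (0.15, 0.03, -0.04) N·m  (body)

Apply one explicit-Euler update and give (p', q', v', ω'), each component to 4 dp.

p' = (0.4900, -1.0300, 2.8500)
q' = (0.6627, 0.0292, 0.5528, 0.5044)
v' = (2.5400, -0.6000, -1.7000)
ω' = (1.1148, 0.8957, 0.6552)

new position p' = (0.4900, -1.0300, 2.8500)
v' = v + a·dt = (2.5400, -0.6000, -1.7000)
precession coupling ω×(Iω) = (-0.0648, 0.0360, 0.0324)
α = I⁻¹(τ − ω×Iω) = (2.1480, -0.0429, -1.4480)
ω + α·dt = (1.1148, 0.8957, 0.6552)
2q̇ = q⊗(0,ω) = (-0.8500000, 0.5863963, 1.0863963, 0.1156856)
q' = normalize(q + ½dt·q⊗(0,ω)) = (0.6627, 0.0292, 0.5528, 0.5044)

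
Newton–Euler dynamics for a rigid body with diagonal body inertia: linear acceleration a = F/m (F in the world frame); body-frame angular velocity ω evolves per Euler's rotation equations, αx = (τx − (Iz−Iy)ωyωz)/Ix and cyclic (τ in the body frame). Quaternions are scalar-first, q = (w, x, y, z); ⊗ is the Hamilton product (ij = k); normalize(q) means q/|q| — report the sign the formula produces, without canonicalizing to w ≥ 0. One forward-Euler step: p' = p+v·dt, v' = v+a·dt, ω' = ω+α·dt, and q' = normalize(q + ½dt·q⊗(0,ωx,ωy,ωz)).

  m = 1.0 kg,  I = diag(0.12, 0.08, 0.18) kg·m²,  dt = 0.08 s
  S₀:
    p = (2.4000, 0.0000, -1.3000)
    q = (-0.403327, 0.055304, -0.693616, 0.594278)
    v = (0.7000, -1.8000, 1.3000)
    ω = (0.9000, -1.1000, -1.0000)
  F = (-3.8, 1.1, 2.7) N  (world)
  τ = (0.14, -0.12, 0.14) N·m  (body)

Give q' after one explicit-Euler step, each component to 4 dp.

2q̇ = q⊗(0,ω) = (-0.2184732, 0.9843275, 1.0338139, 0.9667470)
q + ½dt·q⊗(0,ω), renormalized = (-0.4111, 0.0944, -0.6507, 0.6314)

q' = (-0.4111, 0.0944, -0.6507, 0.6314)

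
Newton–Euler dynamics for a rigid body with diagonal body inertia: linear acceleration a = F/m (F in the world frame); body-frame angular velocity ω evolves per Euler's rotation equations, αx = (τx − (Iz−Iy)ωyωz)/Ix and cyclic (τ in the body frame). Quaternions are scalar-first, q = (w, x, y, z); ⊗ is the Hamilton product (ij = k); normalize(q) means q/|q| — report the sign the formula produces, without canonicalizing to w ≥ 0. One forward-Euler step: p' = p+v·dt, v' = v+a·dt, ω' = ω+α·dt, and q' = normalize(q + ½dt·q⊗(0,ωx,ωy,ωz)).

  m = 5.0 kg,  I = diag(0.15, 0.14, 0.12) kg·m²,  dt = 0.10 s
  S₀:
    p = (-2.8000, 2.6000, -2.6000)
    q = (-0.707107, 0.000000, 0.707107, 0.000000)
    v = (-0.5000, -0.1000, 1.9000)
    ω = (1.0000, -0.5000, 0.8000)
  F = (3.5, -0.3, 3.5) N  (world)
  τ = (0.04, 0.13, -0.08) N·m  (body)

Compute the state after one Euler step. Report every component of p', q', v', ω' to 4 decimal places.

a = F/m = (0.7000, -0.0600, 0.7000)
p + v·dt = (-2.8500, 2.5900, -2.4100)
v + (F/m)dt = (-0.4300, -0.1060, 1.9700)
gyro term ω×Iω = (0.0080, 0.0240, 0.0050)
(τ − ω×Iω)/I = (0.2133, 0.7571, -0.7083)
ω' = ω + α·dt = (1.0213, -0.4243, 0.7292)
2q̇ = q⊗(0,ω) = (0.3535535, -0.1414214, 0.3535535, -1.2727926)
q + ½dt·q⊗(0,ω), renormalized = (-0.6878, -0.0071, 0.7231, -0.0635)

p' = (-2.8500, 2.5900, -2.4100)
q' = (-0.6878, -0.0071, 0.7231, -0.0635)
v' = (-0.4300, -0.1060, 1.9700)
ω' = (1.0213, -0.4243, 0.7292)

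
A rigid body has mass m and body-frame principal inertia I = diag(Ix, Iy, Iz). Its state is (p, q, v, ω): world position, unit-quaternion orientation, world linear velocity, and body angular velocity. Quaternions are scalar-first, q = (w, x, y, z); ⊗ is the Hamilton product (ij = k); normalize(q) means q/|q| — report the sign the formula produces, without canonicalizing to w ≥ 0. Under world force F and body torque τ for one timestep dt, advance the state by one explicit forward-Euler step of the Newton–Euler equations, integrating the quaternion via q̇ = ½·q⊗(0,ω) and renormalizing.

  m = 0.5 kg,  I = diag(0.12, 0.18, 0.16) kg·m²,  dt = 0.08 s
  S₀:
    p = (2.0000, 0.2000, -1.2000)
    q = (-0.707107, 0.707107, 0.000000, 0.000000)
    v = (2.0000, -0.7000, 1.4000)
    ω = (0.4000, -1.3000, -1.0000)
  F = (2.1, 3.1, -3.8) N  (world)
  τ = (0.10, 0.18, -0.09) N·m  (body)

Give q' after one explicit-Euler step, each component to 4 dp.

q⊗(0,ω) = (-0.2828428, -0.2828428, 1.6263461, -0.2121321)
q' = normalize(q + ½dt·q⊗(0,ω)) = (-0.7168, 0.6942, 0.0649, -0.0085)

q' = (-0.7168, 0.6942, 0.0649, -0.0085)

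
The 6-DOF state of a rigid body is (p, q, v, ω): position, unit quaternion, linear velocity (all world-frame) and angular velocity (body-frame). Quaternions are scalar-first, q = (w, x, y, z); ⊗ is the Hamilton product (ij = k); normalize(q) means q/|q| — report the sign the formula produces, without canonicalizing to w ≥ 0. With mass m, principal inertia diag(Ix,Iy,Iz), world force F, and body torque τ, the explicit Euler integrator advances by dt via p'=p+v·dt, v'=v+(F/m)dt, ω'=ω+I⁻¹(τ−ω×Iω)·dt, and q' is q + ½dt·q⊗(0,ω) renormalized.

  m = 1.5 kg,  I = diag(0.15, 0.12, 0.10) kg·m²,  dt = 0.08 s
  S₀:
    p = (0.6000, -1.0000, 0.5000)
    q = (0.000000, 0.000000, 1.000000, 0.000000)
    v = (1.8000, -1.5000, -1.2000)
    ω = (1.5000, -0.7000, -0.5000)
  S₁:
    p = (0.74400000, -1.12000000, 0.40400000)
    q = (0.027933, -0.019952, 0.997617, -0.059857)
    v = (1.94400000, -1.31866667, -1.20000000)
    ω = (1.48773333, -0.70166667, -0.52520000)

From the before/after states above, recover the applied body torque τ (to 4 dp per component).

τ = (-0.0300, -0.0400, 0.0000)

rate change Δω = (-0.01226667, -0.00166667, -0.02520000)
gyro term ω₀×Iω₀ = (-0.0070, -0.0375, 0.0315)
applied torque τ = (-0.0300, -0.0400, 0.0000)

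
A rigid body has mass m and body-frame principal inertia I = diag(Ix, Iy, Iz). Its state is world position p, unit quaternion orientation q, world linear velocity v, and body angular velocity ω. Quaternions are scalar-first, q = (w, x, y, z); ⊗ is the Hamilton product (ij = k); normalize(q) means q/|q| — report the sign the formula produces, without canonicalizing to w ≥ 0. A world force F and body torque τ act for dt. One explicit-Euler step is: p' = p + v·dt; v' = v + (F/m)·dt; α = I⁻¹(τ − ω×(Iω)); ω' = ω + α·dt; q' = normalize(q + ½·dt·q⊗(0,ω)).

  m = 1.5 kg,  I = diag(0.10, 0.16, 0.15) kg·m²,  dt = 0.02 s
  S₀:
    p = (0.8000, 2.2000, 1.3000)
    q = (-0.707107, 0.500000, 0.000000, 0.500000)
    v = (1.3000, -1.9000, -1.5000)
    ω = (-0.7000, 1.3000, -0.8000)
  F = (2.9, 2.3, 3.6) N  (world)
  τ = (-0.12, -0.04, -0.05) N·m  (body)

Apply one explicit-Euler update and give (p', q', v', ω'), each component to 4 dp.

p' = (0.8260, 2.1620, 1.2700)
q' = (-0.6995, 0.4984, -0.0087, 0.5121)
v' = (1.3387, -1.8693, -1.4520)
ω' = (-0.7261, 1.2985, -0.7994)

ω×(Iω) gyroscopic = (0.0104, -0.0280, -0.0546)
(τ − ω×Iω)/I = (-1.3040, -0.0750, 0.0307)
ω' = ω + α·dt = (-0.7261, 1.2985, -0.7994)
Hamilton product q⊗(0,ω) = (0.7500000, -0.1550251, -0.8692391, 1.2156856)
updated quaternion q' = (-0.6995, 0.4984, -0.0087, 0.5121)
p + v·dt = (0.8260, 2.1620, 1.2700)
v + (F/m)dt = (1.3387, -1.8693, -1.4520)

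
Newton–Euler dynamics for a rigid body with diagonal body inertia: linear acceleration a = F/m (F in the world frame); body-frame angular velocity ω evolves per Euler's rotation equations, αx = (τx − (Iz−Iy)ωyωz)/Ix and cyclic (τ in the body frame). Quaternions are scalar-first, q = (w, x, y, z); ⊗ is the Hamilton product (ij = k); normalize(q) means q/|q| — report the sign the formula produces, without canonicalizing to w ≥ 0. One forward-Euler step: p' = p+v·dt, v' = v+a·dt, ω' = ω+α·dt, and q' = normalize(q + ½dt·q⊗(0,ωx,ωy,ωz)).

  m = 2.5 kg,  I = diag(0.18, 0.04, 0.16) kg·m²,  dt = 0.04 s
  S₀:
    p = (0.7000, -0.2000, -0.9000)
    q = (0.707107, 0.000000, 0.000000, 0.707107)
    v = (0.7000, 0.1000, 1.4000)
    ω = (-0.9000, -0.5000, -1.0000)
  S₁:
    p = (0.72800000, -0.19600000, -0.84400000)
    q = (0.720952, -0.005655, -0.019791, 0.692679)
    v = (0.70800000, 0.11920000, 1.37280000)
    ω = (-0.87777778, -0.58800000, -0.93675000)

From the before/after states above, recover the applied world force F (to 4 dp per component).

F = (0.5000, 1.2000, -1.7000)

v₁ − v₀ = (0.00800000, 0.01920000, -0.02720000)
applied force F = (0.5000, 1.2000, -1.7000)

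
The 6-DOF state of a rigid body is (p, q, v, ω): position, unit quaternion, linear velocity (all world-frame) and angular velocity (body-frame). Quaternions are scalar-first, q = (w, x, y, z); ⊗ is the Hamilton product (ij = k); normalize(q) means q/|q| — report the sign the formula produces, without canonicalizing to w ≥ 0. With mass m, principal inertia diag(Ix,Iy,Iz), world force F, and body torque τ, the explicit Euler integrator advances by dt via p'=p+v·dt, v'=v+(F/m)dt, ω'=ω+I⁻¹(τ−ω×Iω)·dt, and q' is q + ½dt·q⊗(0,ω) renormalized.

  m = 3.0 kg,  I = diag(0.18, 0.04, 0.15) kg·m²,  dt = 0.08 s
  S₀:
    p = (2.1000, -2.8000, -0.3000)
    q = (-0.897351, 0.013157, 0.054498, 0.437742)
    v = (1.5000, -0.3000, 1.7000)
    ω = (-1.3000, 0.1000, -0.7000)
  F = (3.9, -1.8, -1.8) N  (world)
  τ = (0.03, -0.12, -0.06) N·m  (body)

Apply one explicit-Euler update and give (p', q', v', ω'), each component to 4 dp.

p' = (2.2200, -2.8240, -0.1640)
q' = (-0.8831, 0.0564, 0.0285, 0.4649)
v' = (1.6040, -0.3480, 1.6520)
ω' = (-1.2832, -0.1946, -0.7417)

linear accel F/m = (1.3000, -0.6000, -0.6000)
new position p' = (2.2200, -2.8240, -0.1640)
new velocity v' = (1.6040, -0.3480, 1.6520)
precession coupling ω×(Iω) = (-0.0077, 0.0273, 0.0182)
angular accel α = (0.2094, -3.6825, -0.5213)
ω' = ω + α·dt = (-1.2832, -0.1946, -0.7417)
Hamilton product q⊗(0,ω) = (0.3180737, 1.0846335, -0.6495898, 0.7003088)
updated quaternion q' = (-0.8831, 0.0564, 0.0285, 0.4649)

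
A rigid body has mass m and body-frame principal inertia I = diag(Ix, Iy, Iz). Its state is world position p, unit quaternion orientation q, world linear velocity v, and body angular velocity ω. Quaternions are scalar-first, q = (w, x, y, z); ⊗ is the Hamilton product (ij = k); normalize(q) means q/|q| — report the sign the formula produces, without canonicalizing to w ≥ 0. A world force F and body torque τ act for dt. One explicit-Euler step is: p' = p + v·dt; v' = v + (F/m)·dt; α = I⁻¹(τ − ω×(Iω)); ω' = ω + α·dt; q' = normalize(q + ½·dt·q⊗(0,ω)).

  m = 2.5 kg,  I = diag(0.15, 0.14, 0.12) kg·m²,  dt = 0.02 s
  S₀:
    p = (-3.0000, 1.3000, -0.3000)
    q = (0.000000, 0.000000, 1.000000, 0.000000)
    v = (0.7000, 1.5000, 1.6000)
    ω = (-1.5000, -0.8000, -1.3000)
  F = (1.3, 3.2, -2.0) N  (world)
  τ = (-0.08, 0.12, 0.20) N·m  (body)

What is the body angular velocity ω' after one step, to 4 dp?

ω' = (-1.5079, -0.7912, -1.2647)

ω×(Iω) gyroscopic = (-0.0208, 0.0585, -0.0120)
(τ − ω×Iω)/I = (-0.3947, 0.4393, 1.7667)
ω + α·dt = (-1.5079, -0.7912, -1.2647)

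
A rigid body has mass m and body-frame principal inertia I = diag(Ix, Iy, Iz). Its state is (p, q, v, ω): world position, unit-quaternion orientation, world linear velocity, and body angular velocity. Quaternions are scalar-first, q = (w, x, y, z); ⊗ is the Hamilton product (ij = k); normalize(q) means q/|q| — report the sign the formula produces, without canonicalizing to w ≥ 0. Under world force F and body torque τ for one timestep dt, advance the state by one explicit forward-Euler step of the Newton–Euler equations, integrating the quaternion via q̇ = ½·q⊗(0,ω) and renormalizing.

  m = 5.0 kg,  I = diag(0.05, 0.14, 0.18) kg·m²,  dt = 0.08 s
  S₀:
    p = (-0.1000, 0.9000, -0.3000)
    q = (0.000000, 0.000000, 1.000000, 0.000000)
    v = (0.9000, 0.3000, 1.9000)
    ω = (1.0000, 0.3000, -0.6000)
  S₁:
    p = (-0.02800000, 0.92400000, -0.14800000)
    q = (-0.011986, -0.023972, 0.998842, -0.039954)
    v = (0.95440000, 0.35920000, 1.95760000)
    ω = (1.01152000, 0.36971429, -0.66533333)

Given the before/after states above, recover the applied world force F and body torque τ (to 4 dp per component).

F = (3.4000, 3.7000, 3.6000)
τ = (0.0000, 0.2000, -0.1200)

velocity change Δv = (0.05440000, 0.05920000, 0.05760000)
applied force F = (3.4000, 3.7000, 3.6000)
rate change Δω = (0.01152000, 0.06971429, -0.06533333)
I·α + gyro = (0.0000, 0.2000, -0.1200)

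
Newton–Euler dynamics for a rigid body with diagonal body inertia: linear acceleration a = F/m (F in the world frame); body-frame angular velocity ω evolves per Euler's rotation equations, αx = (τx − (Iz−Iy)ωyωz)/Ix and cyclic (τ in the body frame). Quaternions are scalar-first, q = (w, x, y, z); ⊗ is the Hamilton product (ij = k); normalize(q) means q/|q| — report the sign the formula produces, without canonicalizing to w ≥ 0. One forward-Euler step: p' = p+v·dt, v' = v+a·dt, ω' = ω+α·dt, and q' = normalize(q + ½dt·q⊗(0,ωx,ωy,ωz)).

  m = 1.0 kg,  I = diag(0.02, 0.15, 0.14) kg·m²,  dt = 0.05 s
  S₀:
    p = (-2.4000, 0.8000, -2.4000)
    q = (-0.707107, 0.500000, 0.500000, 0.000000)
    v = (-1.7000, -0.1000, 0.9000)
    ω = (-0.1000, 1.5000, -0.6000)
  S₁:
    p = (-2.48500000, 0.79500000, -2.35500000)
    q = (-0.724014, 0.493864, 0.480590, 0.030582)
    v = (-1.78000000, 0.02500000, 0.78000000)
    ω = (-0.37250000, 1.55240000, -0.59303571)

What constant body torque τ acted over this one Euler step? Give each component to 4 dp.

τ = (-0.1000, 0.1500, 0.0000)

Δω = ω₁−ω₀ = (-0.27250000, 0.05240000, 0.00696429)
τ = I·(Δω/dt) + ω₀×(Iω₀) = (-0.1000, 0.1500, 0.0000)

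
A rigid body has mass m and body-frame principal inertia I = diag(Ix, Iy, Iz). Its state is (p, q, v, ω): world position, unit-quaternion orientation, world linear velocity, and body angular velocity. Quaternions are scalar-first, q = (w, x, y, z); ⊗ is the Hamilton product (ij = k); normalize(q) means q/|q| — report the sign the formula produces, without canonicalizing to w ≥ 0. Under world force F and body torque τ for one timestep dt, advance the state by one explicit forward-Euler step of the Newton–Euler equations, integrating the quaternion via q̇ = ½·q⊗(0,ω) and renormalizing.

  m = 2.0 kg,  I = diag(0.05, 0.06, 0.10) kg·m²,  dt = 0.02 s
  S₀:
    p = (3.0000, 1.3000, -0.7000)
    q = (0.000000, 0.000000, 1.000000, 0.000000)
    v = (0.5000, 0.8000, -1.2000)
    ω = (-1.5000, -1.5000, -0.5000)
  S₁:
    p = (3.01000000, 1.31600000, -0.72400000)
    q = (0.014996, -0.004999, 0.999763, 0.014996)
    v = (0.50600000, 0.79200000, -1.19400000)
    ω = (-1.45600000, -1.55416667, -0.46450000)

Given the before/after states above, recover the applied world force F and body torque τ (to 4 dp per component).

ω₁ − ω₀ = (0.04400000, -0.05416667, 0.03550000)
τ = I·(Δω/dt) + ω₀×(Iω₀) = (0.1400, -0.2000, 0.2000)
Δv = v₁−v₀ = (0.00600000, -0.00800000, 0.00600000)
F = m·Δv/dt = (0.6000, -0.8000, 0.6000)

F = (0.6000, -0.8000, 0.6000)
τ = (0.1400, -0.2000, 0.2000)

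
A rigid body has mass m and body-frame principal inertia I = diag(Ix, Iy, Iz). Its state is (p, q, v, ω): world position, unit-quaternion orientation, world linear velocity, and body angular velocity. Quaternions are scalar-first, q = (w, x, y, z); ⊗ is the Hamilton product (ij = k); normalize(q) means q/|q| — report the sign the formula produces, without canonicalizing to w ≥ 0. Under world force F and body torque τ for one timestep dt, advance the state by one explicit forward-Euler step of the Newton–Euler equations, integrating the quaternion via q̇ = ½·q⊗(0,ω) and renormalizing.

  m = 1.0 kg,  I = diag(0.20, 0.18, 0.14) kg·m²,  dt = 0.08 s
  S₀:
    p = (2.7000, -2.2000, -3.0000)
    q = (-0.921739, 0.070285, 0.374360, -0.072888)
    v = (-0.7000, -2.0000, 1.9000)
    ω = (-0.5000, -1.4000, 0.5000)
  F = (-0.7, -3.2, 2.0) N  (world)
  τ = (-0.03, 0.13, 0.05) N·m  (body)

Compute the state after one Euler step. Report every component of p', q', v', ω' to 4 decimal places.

a = F/m = (-0.7000, -3.2000, 2.0000)
p' = p + v·dt = (2.6440, -2.3600, -2.8480)
v + (F/m)dt = (-0.7560, -2.2560, 2.0600)
ω×(Iω) gyroscopic = (0.0280, -0.0150, -0.0140)
angular accel α = (-0.2900, 0.8056, 0.4571)
new body rate ω' = (-0.5232, -1.3356, 0.5366)
Hamilton product q⊗(0,ω) = (0.5956905, 0.5460063, 1.2917361, -0.3720885)
updated quaternion q' = (-0.8961, 0.0919, 0.4252, -0.0876)

p' = (2.6440, -2.3600, -2.8480)
q' = (-0.8961, 0.0919, 0.4252, -0.0876)
v' = (-0.7560, -2.2560, 2.0600)
ω' = (-0.5232, -1.3356, 0.5366)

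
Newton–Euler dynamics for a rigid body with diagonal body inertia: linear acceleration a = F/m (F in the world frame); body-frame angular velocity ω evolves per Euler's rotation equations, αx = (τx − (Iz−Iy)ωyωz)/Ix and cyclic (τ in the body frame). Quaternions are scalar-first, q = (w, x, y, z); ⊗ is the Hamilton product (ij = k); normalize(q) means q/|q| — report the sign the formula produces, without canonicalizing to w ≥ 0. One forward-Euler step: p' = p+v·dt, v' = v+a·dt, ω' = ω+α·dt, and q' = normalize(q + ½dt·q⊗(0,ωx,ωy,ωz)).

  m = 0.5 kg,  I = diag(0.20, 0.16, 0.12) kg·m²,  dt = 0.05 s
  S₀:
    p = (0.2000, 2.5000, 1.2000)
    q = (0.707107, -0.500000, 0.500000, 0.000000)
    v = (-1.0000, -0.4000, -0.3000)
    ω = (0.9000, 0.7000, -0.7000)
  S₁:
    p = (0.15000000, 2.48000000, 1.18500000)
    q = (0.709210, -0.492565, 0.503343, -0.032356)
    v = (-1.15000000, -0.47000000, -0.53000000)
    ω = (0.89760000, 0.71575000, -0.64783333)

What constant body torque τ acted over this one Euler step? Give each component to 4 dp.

τ = (0.0100, 0.0000, 0.1000)

rate change Δω = (-0.00240000, 0.01575000, 0.05216667)
gyro term ω₀×Iω₀ = (0.0196, -0.0504, -0.0252)
τ = I·(Δω/dt) + ω₀×(Iω₀) = (0.0100, 0.0000, 0.1000)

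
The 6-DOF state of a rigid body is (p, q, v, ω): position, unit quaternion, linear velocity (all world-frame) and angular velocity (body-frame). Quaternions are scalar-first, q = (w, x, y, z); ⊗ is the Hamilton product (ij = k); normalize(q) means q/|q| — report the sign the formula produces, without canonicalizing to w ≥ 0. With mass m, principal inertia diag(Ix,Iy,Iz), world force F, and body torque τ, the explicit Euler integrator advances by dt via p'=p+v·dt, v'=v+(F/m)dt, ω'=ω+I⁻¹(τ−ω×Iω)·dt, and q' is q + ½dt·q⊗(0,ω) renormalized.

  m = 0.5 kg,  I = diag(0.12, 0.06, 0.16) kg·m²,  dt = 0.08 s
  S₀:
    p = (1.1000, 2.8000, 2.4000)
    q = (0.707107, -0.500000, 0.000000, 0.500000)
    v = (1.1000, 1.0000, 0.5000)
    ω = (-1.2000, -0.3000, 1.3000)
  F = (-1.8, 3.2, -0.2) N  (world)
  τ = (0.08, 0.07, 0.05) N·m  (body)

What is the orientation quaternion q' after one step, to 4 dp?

q' = (0.6554, -0.5266, -0.0065, 0.5414)

2q̇ = q⊗(0,ω) = (-1.2500000, -0.6985284, -0.1621321, 1.0692391)
updated quaternion q' = (0.6554, -0.5266, -0.0065, 0.5414)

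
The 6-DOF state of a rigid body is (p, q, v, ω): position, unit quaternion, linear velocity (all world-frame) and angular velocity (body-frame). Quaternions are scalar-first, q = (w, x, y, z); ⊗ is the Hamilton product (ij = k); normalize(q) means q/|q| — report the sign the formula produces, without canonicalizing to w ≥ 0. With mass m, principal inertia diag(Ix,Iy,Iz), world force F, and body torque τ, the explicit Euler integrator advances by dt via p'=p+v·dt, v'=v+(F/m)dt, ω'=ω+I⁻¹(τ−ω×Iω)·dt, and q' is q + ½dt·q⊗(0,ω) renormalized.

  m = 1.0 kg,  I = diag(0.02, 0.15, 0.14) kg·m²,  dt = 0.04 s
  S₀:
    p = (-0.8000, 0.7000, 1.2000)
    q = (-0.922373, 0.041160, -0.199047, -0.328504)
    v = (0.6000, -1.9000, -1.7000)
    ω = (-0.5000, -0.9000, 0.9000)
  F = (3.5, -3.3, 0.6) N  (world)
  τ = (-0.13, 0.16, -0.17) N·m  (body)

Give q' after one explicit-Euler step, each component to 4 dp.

q' = (-0.9193, 0.0409, -0.1798, -0.3477)

q⊗(0,ω) = (0.1370913, -0.0136094, 0.9573437, -0.9667032)
updated quaternion q' = (-0.9193, 0.0409, -0.1798, -0.3477)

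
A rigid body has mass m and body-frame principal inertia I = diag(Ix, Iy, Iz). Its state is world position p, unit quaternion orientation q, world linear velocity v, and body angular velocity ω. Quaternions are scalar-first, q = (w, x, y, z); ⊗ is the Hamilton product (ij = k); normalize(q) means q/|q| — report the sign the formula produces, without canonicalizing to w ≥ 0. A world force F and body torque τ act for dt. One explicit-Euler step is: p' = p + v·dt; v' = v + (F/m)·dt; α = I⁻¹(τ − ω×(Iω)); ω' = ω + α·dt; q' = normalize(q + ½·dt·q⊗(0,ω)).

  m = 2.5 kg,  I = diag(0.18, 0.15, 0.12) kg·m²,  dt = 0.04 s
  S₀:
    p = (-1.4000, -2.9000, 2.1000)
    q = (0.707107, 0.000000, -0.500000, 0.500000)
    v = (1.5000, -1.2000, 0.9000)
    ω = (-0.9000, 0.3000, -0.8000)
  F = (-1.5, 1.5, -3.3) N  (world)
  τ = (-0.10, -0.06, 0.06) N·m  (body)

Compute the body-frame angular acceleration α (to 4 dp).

gyro term ω×Iω = (0.0072, 0.0432, 0.0081)
angular accel α = (-0.5956, -0.6880, 0.4325)

α = (-0.5956, -0.6880, 0.4325)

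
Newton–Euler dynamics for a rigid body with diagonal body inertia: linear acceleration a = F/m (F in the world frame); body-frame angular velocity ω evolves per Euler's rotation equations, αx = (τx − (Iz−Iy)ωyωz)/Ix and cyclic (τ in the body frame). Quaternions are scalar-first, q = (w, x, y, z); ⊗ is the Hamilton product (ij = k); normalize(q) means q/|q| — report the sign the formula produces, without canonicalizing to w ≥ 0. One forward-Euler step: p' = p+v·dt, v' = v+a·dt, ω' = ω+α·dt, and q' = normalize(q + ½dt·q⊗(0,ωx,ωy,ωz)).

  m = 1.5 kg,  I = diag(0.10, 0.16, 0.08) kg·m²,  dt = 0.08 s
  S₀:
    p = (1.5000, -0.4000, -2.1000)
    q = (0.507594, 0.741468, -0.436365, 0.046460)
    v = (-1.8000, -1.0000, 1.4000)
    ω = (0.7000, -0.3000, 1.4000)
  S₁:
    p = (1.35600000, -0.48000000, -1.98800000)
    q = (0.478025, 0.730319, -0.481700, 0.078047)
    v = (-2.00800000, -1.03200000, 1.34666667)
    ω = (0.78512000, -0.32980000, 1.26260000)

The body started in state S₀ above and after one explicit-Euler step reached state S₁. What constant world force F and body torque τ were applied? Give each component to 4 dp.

F = (-3.9000, -0.6000, -1.0000)
τ = (0.1400, -0.0400, -0.1500)

rate change Δω = (0.08512000, -0.02980000, -0.13740000)
τ = I·(Δω/dt) + ω₀×(Iω₀) = (0.1400, -0.0400, -0.1500)
velocity change Δv = (-0.20800000, -0.03200000, -0.05333333)
m·(v₁−v₀)/dt = (-3.9000, -0.6000, -1.0000)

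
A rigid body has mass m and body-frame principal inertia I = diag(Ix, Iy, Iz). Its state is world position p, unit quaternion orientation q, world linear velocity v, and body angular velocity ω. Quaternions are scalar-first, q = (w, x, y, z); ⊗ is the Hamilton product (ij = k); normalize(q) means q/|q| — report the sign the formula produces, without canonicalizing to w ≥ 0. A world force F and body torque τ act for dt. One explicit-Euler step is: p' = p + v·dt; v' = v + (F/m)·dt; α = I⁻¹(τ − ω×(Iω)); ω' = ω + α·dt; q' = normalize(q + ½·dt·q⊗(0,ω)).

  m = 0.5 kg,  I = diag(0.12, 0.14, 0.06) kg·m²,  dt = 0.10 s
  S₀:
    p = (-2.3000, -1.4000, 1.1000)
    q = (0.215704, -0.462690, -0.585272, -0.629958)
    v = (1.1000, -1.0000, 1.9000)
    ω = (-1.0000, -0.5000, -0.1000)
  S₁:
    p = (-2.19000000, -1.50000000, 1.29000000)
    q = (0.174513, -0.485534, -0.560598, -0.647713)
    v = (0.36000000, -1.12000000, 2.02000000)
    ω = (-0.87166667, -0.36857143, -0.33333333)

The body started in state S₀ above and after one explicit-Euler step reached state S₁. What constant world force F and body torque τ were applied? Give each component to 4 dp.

rate change Δω = (0.12833333, 0.13142857, -0.23333333)
τ = I·(Δω/dt) + ω₀×(Iω₀) = (0.1500, 0.1900, -0.1300)
Δv = v₁−v₀ = (-0.74000000, -0.12000000, 0.12000000)
applied force F = (-3.7000, -0.6000, 0.6000)

F = (-3.7000, -0.6000, 0.6000)
τ = (0.1500, 0.1900, -0.1300)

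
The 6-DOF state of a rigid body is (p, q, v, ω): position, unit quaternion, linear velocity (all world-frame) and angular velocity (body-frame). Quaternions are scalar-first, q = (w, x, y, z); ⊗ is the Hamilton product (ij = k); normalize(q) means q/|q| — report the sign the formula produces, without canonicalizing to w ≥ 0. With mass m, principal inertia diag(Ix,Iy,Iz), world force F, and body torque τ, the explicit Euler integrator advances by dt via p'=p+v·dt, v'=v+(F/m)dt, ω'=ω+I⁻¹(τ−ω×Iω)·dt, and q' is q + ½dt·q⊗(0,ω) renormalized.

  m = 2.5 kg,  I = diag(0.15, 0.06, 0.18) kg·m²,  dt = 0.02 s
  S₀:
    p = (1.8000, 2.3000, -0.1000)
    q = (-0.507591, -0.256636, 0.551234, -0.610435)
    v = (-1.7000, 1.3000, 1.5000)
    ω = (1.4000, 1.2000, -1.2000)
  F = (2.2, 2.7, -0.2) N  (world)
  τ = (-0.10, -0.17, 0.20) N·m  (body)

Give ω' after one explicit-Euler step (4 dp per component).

gyro term ω×Iω = (-0.1728, 0.0504, -0.1512)
angular accel α = (0.4853, -3.6733, 1.9511)
new body rate ω' = (1.4097, 1.1265, -1.1610)

ω' = (1.4097, 1.1265, -1.1610)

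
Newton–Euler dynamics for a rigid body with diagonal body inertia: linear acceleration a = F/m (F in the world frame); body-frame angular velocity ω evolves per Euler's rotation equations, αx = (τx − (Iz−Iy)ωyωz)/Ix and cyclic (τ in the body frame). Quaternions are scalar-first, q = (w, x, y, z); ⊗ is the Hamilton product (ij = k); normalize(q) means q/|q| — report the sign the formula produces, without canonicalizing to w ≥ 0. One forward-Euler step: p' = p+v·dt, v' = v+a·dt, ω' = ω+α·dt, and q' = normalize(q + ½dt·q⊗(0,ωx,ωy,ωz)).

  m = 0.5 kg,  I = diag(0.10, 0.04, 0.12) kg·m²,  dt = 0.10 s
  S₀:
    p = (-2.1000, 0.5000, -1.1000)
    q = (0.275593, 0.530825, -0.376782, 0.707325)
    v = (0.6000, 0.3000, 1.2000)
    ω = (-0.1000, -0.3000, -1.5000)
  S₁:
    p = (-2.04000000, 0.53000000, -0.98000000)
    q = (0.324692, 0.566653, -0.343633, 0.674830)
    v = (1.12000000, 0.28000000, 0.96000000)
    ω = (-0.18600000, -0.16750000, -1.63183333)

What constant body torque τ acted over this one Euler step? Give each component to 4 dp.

rate change Δω = (-0.08600000, 0.13250000, -0.13183333)
gyro term ω₀×Iω₀ = (0.0360, -0.0030, -0.0018)
applied torque τ = (-0.0500, 0.0500, -0.1600)

τ = (-0.0500, 0.0500, -0.1600)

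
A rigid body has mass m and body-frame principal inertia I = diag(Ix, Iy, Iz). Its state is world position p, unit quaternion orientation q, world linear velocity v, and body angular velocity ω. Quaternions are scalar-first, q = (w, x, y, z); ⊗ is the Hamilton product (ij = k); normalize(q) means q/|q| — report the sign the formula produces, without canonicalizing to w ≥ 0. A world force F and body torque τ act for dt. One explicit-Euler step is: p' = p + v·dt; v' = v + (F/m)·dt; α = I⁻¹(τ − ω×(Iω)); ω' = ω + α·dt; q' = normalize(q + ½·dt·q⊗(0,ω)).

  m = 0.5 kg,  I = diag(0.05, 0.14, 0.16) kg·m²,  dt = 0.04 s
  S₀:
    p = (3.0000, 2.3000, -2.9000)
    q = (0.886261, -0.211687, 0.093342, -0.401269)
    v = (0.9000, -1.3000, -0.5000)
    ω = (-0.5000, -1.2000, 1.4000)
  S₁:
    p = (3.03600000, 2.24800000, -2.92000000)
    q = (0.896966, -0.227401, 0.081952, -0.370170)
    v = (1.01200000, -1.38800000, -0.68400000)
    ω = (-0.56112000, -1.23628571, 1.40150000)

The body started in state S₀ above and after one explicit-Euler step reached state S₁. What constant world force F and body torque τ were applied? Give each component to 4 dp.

v₁ − v₀ = (0.11200000, -0.08800000, -0.18400000)
m·(v₁−v₀)/dt = (1.4000, -1.1000, -2.3000)
Δω = ω₁−ω₀ = (-0.06112000, -0.03628571, 0.00150000)
precession coupling = (-0.0336, 0.0770, 0.0540)
I·α + gyro = (-0.1100, -0.0500, 0.0600)

F = (1.4000, -1.1000, -2.3000)
τ = (-0.1100, -0.0500, 0.0600)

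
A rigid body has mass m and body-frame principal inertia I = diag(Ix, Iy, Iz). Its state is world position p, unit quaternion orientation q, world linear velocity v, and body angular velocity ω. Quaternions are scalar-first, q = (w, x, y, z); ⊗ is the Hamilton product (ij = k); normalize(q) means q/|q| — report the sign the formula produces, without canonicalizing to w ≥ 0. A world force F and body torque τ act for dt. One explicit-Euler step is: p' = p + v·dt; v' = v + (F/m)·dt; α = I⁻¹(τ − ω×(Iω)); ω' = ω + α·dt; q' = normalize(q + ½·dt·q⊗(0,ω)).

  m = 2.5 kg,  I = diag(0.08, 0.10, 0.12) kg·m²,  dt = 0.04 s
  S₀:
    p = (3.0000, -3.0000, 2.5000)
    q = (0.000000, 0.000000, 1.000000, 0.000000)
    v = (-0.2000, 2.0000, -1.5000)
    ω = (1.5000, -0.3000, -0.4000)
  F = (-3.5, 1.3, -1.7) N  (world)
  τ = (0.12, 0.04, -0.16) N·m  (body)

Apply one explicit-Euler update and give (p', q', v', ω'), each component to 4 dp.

p' = (2.9920, -2.9200, 2.4400)
q' = (0.0060, -0.0080, 0.9995, -0.0300)
v' = (-0.2560, 2.0208, -1.5272)
ω' = (1.5588, -0.2936, -0.4503)

angular accel α = (1.4700, 0.1600, -1.2583)
new body rate ω' = (1.5588, -0.2936, -0.4503)
2q̇ = q⊗(0,ω) = (0.3000000, -0.4000000, 0.0000000, -1.5000000)
q' = normalize(q + ½dt·q⊗(0,ω)) = (0.0060, -0.0080, 0.9995, -0.0300)
linear accel F/m = (-1.4000, 0.5200, -0.6800)
p' = p + v·dt = (2.9920, -2.9200, 2.4400)
v + (F/m)dt = (-0.2560, 2.0208, -1.5272)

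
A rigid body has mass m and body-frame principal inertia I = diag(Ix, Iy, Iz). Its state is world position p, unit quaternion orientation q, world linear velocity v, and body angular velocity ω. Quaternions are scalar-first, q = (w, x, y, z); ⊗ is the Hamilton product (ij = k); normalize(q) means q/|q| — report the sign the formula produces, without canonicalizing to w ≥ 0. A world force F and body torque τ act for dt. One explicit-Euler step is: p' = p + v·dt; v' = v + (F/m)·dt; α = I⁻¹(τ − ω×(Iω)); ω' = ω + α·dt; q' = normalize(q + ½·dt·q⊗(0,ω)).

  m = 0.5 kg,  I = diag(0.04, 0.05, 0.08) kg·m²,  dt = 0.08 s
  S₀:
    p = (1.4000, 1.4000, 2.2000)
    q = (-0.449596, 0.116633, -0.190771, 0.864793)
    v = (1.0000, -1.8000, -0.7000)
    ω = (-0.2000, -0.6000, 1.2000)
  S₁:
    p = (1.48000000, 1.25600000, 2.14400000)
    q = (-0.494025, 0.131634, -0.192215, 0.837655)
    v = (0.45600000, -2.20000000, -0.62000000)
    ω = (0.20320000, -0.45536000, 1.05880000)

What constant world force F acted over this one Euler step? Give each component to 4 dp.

F = (-3.4000, -2.5000, 0.5000)

velocity change Δv = (-0.54400000, -0.40000000, 0.08000000)
F = m·Δv/dt = (-3.4000, -2.5000, 0.5000)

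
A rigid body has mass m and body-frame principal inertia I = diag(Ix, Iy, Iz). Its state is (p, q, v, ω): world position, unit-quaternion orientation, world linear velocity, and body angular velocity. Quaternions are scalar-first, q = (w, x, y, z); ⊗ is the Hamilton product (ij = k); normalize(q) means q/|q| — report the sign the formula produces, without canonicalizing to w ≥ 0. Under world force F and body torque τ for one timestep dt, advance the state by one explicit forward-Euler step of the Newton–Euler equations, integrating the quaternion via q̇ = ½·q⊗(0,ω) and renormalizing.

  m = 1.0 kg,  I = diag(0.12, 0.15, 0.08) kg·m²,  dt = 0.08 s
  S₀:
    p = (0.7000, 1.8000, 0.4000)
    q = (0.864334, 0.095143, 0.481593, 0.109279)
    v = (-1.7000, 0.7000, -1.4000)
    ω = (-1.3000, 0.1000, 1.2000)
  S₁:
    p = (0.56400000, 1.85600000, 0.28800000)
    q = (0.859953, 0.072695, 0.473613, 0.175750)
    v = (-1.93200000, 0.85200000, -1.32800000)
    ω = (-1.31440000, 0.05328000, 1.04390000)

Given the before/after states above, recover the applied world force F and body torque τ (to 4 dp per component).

rate change Δω = (-0.01440000, -0.04672000, -0.15610000)
applied torque τ = (-0.0300, -0.1500, -0.1600)
Δv = v₁−v₀ = (-0.23200000, 0.15200000, 0.07200000)
F = m·Δv/dt = (-2.9000, 1.9000, 0.9000)

F = (-2.9000, 1.9000, 0.9000)
τ = (-0.0300, -0.1500, -0.1600)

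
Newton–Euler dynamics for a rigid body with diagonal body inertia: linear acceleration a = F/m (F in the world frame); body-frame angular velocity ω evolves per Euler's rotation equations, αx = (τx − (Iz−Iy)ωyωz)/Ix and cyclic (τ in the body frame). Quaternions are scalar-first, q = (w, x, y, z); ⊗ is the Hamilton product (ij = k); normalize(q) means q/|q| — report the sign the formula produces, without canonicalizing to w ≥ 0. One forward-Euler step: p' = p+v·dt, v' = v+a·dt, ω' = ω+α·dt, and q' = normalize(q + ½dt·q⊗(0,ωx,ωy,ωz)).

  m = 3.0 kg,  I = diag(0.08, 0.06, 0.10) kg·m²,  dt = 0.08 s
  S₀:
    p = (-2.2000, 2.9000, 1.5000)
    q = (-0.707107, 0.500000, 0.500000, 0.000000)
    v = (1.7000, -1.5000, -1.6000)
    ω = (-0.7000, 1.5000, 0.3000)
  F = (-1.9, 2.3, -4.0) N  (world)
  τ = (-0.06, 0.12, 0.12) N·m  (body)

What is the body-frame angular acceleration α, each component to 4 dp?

α = (-0.9750, 1.9300, 0.9900)

gyro term ω×Iω = (0.0180, 0.0042, 0.0210)
α = I⁻¹(τ − ω×Iω) = (-0.9750, 1.9300, 0.9900)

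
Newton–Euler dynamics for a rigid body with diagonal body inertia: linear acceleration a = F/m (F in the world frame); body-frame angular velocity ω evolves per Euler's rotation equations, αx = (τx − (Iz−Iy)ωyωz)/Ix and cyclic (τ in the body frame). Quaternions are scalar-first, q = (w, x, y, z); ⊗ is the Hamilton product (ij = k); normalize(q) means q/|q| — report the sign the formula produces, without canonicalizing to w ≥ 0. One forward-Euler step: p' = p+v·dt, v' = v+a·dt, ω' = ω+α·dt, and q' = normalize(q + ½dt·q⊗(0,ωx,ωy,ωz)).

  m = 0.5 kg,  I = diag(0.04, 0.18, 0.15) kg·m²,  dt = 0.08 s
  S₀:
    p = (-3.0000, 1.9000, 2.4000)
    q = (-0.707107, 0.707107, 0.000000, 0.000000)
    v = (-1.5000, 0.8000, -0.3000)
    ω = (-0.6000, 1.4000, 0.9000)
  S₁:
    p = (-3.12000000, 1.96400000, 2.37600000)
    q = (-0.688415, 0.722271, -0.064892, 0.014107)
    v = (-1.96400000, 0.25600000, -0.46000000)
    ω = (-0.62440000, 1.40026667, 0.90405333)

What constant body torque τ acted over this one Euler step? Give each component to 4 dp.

τ = (-0.0500, 0.0600, -0.1100)

rate change Δω = (-0.02440000, 0.00026667, 0.00405333)
precession coupling = (-0.0378, 0.0594, -0.1176)
applied torque τ = (-0.0500, 0.0600, -0.1100)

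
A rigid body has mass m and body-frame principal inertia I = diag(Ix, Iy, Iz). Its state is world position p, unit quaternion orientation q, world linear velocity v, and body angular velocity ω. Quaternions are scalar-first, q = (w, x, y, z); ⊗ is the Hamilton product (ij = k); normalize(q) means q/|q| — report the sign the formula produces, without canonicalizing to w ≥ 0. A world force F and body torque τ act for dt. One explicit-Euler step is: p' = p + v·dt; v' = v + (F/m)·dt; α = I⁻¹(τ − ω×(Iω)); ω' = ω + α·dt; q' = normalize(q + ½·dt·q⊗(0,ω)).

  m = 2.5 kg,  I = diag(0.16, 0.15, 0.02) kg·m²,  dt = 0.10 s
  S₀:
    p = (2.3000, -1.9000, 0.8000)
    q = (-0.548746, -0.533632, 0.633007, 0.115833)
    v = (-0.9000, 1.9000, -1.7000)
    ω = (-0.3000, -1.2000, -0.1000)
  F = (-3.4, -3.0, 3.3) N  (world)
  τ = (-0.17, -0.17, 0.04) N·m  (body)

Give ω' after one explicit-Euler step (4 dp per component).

(τ − ω×Iω)/I = (-0.9650, -1.1613, 2.1800)
ω' = ω + α·dt = (-0.3965, -1.3161, 0.1180)

ω' = (-0.3965, -1.3161, 0.1180)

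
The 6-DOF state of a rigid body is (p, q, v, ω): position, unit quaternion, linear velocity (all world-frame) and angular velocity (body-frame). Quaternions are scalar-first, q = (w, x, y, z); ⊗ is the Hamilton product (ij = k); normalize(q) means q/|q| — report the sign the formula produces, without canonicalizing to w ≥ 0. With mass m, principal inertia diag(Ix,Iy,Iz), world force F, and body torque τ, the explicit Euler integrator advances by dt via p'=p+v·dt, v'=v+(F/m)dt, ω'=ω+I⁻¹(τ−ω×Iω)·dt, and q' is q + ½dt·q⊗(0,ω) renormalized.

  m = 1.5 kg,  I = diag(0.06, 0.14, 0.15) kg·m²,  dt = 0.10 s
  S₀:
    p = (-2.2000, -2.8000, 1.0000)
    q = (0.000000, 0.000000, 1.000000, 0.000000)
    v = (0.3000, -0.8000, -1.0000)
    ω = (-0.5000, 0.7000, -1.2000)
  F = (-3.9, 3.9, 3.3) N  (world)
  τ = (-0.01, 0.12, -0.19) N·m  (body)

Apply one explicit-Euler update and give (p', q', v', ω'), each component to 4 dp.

p' = p + v·dt = (-2.1700, -2.8800, 0.9000)
new velocity v' = (0.0400, -0.5400, -0.7800)
ω×(Iω) gyroscopic = (-0.0084, -0.0540, -0.0280)
α = I⁻¹(τ − ω×Iω) = (-0.0267, 1.2429, -1.0800)
ω + α·dt = (-0.5027, 0.8243, -1.3080)
q⊗(0,ω) = (-0.7000000, -1.2000000, 0.0000000, 0.5000000)
q + ½dt·q⊗(0,ω), renormalized = (-0.0349, -0.0598, 0.9973, 0.0249)

p' = (-2.1700, -2.8800, 0.9000)
q' = (-0.0349, -0.0598, 0.9973, 0.0249)
v' = (0.0400, -0.5400, -0.7800)
ω' = (-0.5027, 0.8243, -1.3080)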